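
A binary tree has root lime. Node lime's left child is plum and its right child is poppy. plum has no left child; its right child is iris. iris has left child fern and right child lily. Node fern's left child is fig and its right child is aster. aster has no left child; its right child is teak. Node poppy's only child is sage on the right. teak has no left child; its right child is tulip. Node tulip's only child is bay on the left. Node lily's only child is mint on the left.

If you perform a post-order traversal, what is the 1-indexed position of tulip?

Post-order visits the left subtree, then the right subtree, then the node.
At lime: go left to plum.
  At plum: no left child.
  At plum: go right to iris.
    At iris: go left to fern.
      At fern: go left to fig.
        fig is a leaf — visit fig.
      At fern: go right to aster.
        At aster: no left child.
        At aster: go right to teak.
          At teak: no left child.
          At teak: go right to tulip.
            At tulip: go left to bay.
              bay is a leaf — visit bay.
            At tulip: no right child.
            Visit tulip.
          Visit teak.
        Visit aster.
      Visit fern.
    At iris: go right to lily.
      At lily: go left to mint.
        mint is a leaf — visit mint.
      At lily: no right child.
      Visit lily.
    Visit iris.
  Visit plum.
At lime: go right to poppy.
  At poppy: no left child.
  At poppy: go right to sage.
    sage is a leaf — visit sage.
  Visit poppy.
Visit lime.
Full post-order sequence: fig, bay, tulip, teak, aster, fern, mint, lily, iris, plum, sage, poppy, lime.

3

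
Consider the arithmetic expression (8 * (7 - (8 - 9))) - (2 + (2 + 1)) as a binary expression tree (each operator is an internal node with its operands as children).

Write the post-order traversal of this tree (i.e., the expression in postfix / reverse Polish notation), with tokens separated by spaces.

Post-order on an expression tree gives postfix notation: for each operator, emit left operand, right operand, then the operator.

8 7 8 9 - - * 2 2 1 + + -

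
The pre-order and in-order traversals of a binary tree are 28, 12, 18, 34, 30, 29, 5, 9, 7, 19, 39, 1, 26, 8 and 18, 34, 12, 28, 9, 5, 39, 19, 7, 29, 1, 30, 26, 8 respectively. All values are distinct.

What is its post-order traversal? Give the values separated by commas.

34, 18, 12, 9, 39, 19, 7, 5, 1, 29, 8, 26, 30, 28

The first element of pre-order is the root; it splits in-order into left and right subtrees.
Root 28: left subtree has 3 nodes {18, 34, 12}, right has 10 {9, 5, 39, 19, 7, 29, 1, 30, 26, 8}.
  Root 12: left subtree has 2 nodes {18, 34}, right has 0 { }.
    Root 18: left subtree has 0 nodes { }, right has 1 {34}.
  Root 30: left subtree has 7 nodes {9, 5, 39, 19, 7, 29, 1}, right has 2 {26, 8}.
    Root 29: left subtree has 5 nodes {9, 5, 39, 19, 7}, right has 1 {1}.
      Root 5: left subtree has 1 node {9}, right has 3 {39, 19, 7}.
        Root 7: left subtree has 2 nodes {39, 19}, right has 0 { }.
          Root 19: left subtree has 1 node {39}, right has 0 { }.
    Root 26: left subtree has 0 nodes { }, right has 1 {8}.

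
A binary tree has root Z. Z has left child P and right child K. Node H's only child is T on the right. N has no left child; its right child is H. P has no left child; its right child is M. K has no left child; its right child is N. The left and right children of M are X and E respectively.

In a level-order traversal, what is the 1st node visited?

Z

Level-order visits nodes level by level from the root, left to right within each level.
Level 0: Z
Level 1: P, K
Level 2: M, N
Level 3: X, E, H
Level 4: T
Full level-order sequence: Z, P, K, M, N, X, E, H, T.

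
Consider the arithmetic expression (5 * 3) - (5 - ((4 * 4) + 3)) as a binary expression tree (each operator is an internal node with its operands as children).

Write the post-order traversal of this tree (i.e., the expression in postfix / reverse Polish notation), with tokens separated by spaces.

Post-order on an expression tree gives postfix notation: for each operator, emit left operand, right operand, then the operator.

5 3 * 5 4 4 * 3 + - -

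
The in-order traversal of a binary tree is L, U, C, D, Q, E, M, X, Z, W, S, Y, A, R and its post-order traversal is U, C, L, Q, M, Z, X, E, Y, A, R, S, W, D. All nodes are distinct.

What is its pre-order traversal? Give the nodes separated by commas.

The last element of post-order is the root; it splits in-order into left and right subtrees.
Root D: left subtree has 3 nodes {L, U, C}, right has 10 {Q, E, M, X, Z, W, S, Y, A, R}.
  Root L: left subtree has 0 nodes { }, right has 2 {U, C}.
    Root C: left subtree has 1 node {U}, right has 0 { }.
  Root W: left subtree has 5 nodes {Q, E, M, X, Z}, right has 4 {S, Y, A, R}.
    Root E: left subtree has 1 node {Q}, right has 3 {M, X, Z}.
      Root X: left subtree has 1 node {M}, right has 1 {Z}.
    Root S: left subtree has 0 nodes { }, right has 3 {Y, A, R}.
      Root R: left subtree has 2 nodes {Y, A}, right has 0 { }.
        Root A: left subtree has 1 node {Y}, right has 0 { }.

D, L, C, U, W, E, Q, X, M, Z, S, R, A, Y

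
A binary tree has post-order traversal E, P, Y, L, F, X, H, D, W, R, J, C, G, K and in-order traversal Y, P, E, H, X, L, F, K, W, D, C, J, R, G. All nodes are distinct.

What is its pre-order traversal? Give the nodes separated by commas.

K, H, Y, P, E, X, F, L, G, C, W, D, J, R

The last element of post-order is the root; it splits in-order into left and right subtrees.
Root K: left subtree has 7 nodes {Y, P, E, H, X, L, F}, right has 6 {W, D, C, J, R, G}.
  Root H: left subtree has 3 nodes {Y, P, E}, right has 3 {X, L, F}.
    Root Y: left subtree has 0 nodes { }, right has 2 {P, E}.
      Root P: left subtree has 0 nodes { }, right has 1 {E}.
    Root X: left subtree has 0 nodes { }, right has 2 {L, F}.
      Root F: left subtree has 1 node {L}, right has 0 { }.
  Root G: left subtree has 5 nodes {W, D, C, J, R}, right has 0 { }.
    Root C: left subtree has 2 nodes {W, D}, right has 2 {J, R}.
      Root W: left subtree has 0 nodes { }, right has 1 {D}.
      Root J: left subtree has 0 nodes { }, right has 1 {R}.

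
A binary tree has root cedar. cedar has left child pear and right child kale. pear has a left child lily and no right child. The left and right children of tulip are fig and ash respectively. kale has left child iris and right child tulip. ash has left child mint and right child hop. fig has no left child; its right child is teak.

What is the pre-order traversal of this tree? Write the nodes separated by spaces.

Pre-order visits the node, then its left subtree, then its right subtree.
Visit cedar.
At cedar: go left to pear.
  Visit pear.
  At pear: go left to lily.
    lily is a leaf — visit lily.
  At pear: no right child.
At cedar: go right to kale.
  Visit kale.
  At kale: go left to iris.
    iris is a leaf — visit iris.
  At kale: go right to tulip.
    Visit tulip.
    At tulip: go left to fig.
      Visit fig.
      At fig: no left child.
      At fig: go right to teak.
        teak is a leaf — visit teak.
    At tulip: go right to ash.
      Visit ash.
      At ash: go left to mint.
        mint is a leaf — visit mint.
      At ash: go right to hop.
        hop is a leaf — visit hop.

cedar pear lily kale iris tulip fig teak ash mint hop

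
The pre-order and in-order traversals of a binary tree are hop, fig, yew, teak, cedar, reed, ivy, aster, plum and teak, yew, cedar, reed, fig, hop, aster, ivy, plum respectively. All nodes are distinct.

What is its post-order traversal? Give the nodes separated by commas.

The first element of pre-order is the root; it splits in-order into left and right subtrees.
Root hop: left subtree has 5 nodes {teak, yew, cedar, reed, fig}, right has 3 {aster, ivy, plum}.
  Root fig: left subtree has 4 nodes {teak, yew, cedar, reed}, right has 0 { }.
    Root yew: left subtree has 1 node {teak}, right has 2 {cedar, reed}.
      Root cedar: left subtree has 0 nodes { }, right has 1 {reed}.
  Root ivy: left subtree has 1 node {aster}, right has 1 {plum}.

teak, reed, cedar, yew, fig, aster, plum, ivy, hop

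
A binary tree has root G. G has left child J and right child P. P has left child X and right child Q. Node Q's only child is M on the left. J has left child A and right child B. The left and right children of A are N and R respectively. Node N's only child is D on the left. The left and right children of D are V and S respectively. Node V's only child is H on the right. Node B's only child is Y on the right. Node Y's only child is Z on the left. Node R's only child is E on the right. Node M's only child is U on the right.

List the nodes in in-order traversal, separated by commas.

In-order visits the left subtree, then the node, then the right subtree.
At G: go left to J.
  At J: go left to A.
    At A: go left to N.
      At N: go left to D.
        At D: go left to V.
          At V: no left child.
          Visit V.
          At V: go right to H.
            H is a leaf — visit H.
        Visit D.
        At D: go right to S.
          S is a leaf — visit S.
      Visit N.
      At N: no right child.
    Visit A.
    At A: go right to R.
      At R: no left child.
      Visit R.
      At R: go right to E.
        E is a leaf — visit E.
  Visit J.
  At J: go right to B.
    At B: no left child.
    Visit B.
    At B: go right to Y.
      At Y: go left to Z.
        Z is a leaf — visit Z.
      Visit Y.
      At Y: no right child.
Visit G.
At G: go right to P.
  At P: go left to X.
    X is a leaf — visit X.
  Visit P.
  At P: go right to Q.
    At Q: go left to M.
      At M: no left child.
      Visit M.
      At M: go right to U.
        U is a leaf — visit U.
    Visit Q.
    At Q: no right child.

V, H, D, S, N, A, R, E, J, B, Z, Y, G, X, P, M, U, Q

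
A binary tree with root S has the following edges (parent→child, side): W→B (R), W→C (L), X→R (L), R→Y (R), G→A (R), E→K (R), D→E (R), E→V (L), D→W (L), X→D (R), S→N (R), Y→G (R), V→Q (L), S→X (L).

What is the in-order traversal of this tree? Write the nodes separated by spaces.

R Y G A X C W B D Q V E K S N

In-order visits the left subtree, then the node, then the right subtree.
At S: go left to X.
  At X: go left to R.
    At R: no left child.
    Visit R.
    At R: go right to Y.
      At Y: no left child.
      Visit Y.
      At Y: go right to G.
        At G: no left child.
        Visit G.
        At G: go right to A.
          A is a leaf — visit A.
  Visit X.
  At X: go right to D.
    At D: go left to W.
      At W: go left to C.
        C is a leaf — visit C.
      Visit W.
      At W: go right to B.
        B is a leaf — visit B.
    Visit D.
    At D: go right to E.
      At E: go left to V.
        At V: go left to Q.
          Q is a leaf — visit Q.
        Visit V.
        At V: no right child.
      Visit E.
      At E: go right to K.
        K is a leaf — visit K.
Visit S.
At S: go right to N.
  N is a leaf — visit N.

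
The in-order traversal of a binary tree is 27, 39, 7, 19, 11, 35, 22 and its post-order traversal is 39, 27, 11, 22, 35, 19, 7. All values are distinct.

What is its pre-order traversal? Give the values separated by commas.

The last element of post-order is the root; it splits in-order into left and right subtrees.
Root 7: left subtree has 2 nodes {27, 39}, right has 4 {19, 11, 35, 22}.
  Root 27: left subtree has 0 nodes { }, right has 1 {39}.
  Root 19: left subtree has 0 nodes { }, right has 3 {11, 35, 22}.
    Root 35: left subtree has 1 node {11}, right has 1 {22}.

7, 27, 39, 19, 35, 11, 22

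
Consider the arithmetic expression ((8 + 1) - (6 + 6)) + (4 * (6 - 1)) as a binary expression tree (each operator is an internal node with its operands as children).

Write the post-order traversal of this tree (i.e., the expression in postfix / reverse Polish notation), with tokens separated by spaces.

Post-order on an expression tree gives postfix notation: for each operator, emit left operand, right operand, then the operator.

8 1 + 6 6 + - 4 6 1 - * +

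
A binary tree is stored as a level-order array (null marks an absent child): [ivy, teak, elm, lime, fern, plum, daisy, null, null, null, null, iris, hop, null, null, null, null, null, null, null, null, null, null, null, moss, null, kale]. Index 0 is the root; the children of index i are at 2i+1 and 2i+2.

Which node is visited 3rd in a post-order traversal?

Post-order visits the left subtree, then the right subtree, then the node.
At ivy: go left to teak.
  At teak: go left to lime.
    lime is a leaf — visit lime.
  At teak: go right to fern.
    fern is a leaf — visit fern.
  Visit teak.
At ivy: go right to elm.
  At elm: go left to plum.
    At plum: go left to iris.
      At iris: no left child.
      At iris: go right to moss.
        moss is a leaf — visit moss.
      Visit iris.
    At plum: go right to hop.
      At hop: no left child.
      At hop: go right to kale.
        kale is a leaf — visit kale.
      Visit hop.
    Visit plum.
  At elm: go right to daisy.
    daisy is a leaf — visit daisy.
  Visit elm.
Visit ivy.
Full post-order sequence: lime, fern, teak, moss, iris, kale, hop, plum, daisy, elm, ivy.

teak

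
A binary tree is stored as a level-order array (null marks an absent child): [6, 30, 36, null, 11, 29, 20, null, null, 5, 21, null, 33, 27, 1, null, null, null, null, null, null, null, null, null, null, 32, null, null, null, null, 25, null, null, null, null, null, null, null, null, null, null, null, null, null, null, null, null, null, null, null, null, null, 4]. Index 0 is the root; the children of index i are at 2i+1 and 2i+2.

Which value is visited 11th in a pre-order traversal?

20

Pre-order visits the node, then its left subtree, then its right subtree.
Visit 6.
At 6: go left to 30.
  Visit 30.
  At 30: no left child.
  At 30: go right to 11.
    Visit 11.
    At 11: go left to 5.
      5 is a leaf — visit 5.
    At 11: go right to 21.
      21 is a leaf — visit 21.
At 6: go right to 36.
  Visit 36.
  At 36: go left to 29.
    Visit 29.
    At 29: no left child.
    At 29: go right to 33.
      Visit 33.
      At 33: go left to 32.
        Visit 32.
        At 32: no left child.
        At 32: go right to 4.
          4 is a leaf — visit 4.
      At 33: no right child.
  At 36: go right to 20.
    Visit 20.
    At 20: go left to 27.
      27 is a leaf — visit 27.
    At 20: go right to 1.
      Visit 1.
      At 1: no left child.
      At 1: go right to 25.
        25 is a leaf — visit 25.
Full pre-order sequence: 6, 30, 11, 5, 21, 36, 29, 33, 32, 4, 20, 27, 1, 25.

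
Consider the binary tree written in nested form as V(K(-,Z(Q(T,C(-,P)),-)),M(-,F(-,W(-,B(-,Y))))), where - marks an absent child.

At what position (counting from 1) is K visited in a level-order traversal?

2

Level-order visits nodes level by level from the root, left to right within each level.
Level 0: V
Level 1: K, M
Level 2: Z, F
Level 3: Q, W
Level 4: T, C, B
Level 5: P, Y
Full level-order sequence: V, K, M, Z, F, Q, W, T, C, B, P, Y.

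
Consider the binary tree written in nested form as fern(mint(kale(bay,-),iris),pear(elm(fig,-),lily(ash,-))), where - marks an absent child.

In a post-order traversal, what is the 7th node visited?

ash

Post-order visits the left subtree, then the right subtree, then the node.
At fern: go left to mint.
  At mint: go left to kale.
    At kale: go left to bay.
      bay is a leaf — visit bay.
    At kale: no right child.
    Visit kale.
  At mint: go right to iris.
    iris is a leaf — visit iris.
  Visit mint.
At fern: go right to pear.
  At pear: go left to elm.
    At elm: go left to fig.
      fig is a leaf — visit fig.
    At elm: no right child.
    Visit elm.
  At pear: go right to lily.
    At lily: go left to ash.
      ash is a leaf — visit ash.
    At lily: no right child.
    Visit lily.
  Visit pear.
Visit fern.
Full post-order sequence: bay, kale, iris, mint, fig, elm, ash, lily, pear, fern.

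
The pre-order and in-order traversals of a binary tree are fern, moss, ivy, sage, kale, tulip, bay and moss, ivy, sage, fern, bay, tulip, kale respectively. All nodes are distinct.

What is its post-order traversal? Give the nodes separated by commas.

sage, ivy, moss, bay, tulip, kale, fern

The first element of pre-order is the root; it splits in-order into left and right subtrees.
Root fern: left subtree has 3 nodes {moss, ivy, sage}, right has 3 {bay, tulip, kale}.
  Root moss: left subtree has 0 nodes { }, right has 2 {ivy, sage}.
    Root ivy: left subtree has 0 nodes { }, right has 1 {sage}.
  Root kale: left subtree has 2 nodes {bay, tulip}, right has 0 { }.
    Root tulip: left subtree has 1 node {bay}, right has 0 { }.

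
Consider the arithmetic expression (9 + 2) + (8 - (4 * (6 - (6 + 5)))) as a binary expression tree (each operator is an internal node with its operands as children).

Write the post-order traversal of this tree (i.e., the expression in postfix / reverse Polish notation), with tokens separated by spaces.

9 2 + 8 4 6 6 5 + - * - +

Post-order on an expression tree gives postfix notation: for each operator, emit left operand, right operand, then the operator.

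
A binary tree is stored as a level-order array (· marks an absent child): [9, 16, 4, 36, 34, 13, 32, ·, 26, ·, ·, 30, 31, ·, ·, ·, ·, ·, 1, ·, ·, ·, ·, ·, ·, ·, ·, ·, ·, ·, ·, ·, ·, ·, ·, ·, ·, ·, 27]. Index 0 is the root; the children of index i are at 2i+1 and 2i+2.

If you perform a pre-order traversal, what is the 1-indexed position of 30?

10

Pre-order visits the node, then its left subtree, then its right subtree.
Visit 9.
At 9: go left to 16.
  Visit 16.
  At 16: go left to 36.
    Visit 36.
    At 36: no left child.
    At 36: go right to 26.
      Visit 26.
      At 26: no left child.
      At 26: go right to 1.
        Visit 1.
        At 1: no left child.
        At 1: go right to 27.
          27 is a leaf — visit 27.
  At 16: go right to 34.
    34 is a leaf — visit 34.
At 9: go right to 4.
  Visit 4.
  At 4: go left to 13.
    Visit 13.
    At 13: go left to 30.
      30 is a leaf — visit 30.
    At 13: go right to 31.
      31 is a leaf — visit 31.
  At 4: go right to 32.
    32 is a leaf — visit 32.
Full pre-order sequence: 9, 16, 36, 26, 1, 27, 34, 4, 13, 30, 31, 32.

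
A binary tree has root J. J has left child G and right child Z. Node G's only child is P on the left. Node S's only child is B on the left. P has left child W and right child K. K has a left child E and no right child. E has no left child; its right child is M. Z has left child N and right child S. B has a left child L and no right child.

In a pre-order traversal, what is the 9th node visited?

N

Pre-order visits the node, then its left subtree, then its right subtree.
Visit J.
At J: go left to G.
  Visit G.
  At G: go left to P.
    Visit P.
    At P: go left to W.
      W is a leaf — visit W.
    At P: go right to K.
      Visit K.
      At K: go left to E.
        Visit E.
        At E: no left child.
        At E: go right to M.
          M is a leaf — visit M.
      At K: no right child.
  At G: no right child.
At J: go right to Z.
  Visit Z.
  At Z: go left to N.
    N is a leaf — visit N.
  At Z: go right to S.
    Visit S.
    At S: go left to B.
      Visit B.
      At B: go left to L.
        L is a leaf — visit L.
      At B: no right child.
    At S: no right child.
Full pre-order sequence: J, G, P, W, K, E, M, Z, N, S, B, L.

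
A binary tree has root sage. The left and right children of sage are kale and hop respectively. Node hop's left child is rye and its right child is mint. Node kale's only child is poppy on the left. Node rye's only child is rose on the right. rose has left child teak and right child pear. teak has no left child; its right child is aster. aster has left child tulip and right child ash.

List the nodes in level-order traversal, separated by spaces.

Level-order visits nodes level by level from the root, left to right within each level.
Level 0: sage
Level 1: kale, hop
Level 2: poppy, rye, mint
Level 3: rose
Level 4: teak, pear
Level 5: aster
Level 6: tulip, ash

sage kale hop poppy rye mint rose teak pear aster tulip ash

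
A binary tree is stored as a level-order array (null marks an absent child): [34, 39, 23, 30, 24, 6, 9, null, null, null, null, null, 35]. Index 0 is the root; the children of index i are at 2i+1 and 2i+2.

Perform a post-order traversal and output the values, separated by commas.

Post-order visits the left subtree, then the right subtree, then the node.
At 34: go left to 39.
  At 39: go left to 30.
    30 is a leaf — visit 30.
  At 39: go right to 24.
    24 is a leaf — visit 24.
  Visit 39.
At 34: go right to 23.
  At 23: go left to 6.
    At 6: no left child.
    At 6: go right to 35.
      35 is a leaf — visit 35.
    Visit 6.
  At 23: go right to 9.
    9 is a leaf — visit 9.
  Visit 23.
Visit 34.

30, 24, 39, 35, 6, 9, 23, 34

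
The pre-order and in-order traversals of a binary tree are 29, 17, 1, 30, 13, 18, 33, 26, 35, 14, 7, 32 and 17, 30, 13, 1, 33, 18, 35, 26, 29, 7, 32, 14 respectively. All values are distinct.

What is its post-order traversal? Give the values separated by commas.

The first element of pre-order is the root; it splits in-order into left and right subtrees.
Root 29: left subtree has 8 nodes {17, 30, 13, 1, 33, 18, 35, 26}, right has 3 {7, 32, 14}.
  Root 17: left subtree has 0 nodes { }, right has 7 {30, 13, 1, 33, 18, 35, 26}.
    Root 1: left subtree has 2 nodes {30, 13}, right has 4 {33, 18, 35, 26}.
      Root 30: left subtree has 0 nodes { }, right has 1 {13}.
      Root 18: left subtree has 1 node {33}, right has 2 {35, 26}.
        Root 26: left subtree has 1 node {35}, right has 0 { }.
  Root 14: left subtree has 2 nodes {7, 32}, right has 0 { }.
    Root 7: left subtree has 0 nodes { }, right has 1 {32}.

13, 30, 33, 35, 26, 18, 1, 17, 32, 7, 14, 29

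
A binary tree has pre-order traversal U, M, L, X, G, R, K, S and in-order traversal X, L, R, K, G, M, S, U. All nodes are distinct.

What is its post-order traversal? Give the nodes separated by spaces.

The first element of pre-order is the root; it splits in-order into left and right subtrees.
Root U: left subtree has 7 nodes {X, L, R, K, G, M, S}, right has 0 { }.
  Root M: left subtree has 5 nodes {X, L, R, K, G}, right has 1 {S}.
    Root L: left subtree has 1 node {X}, right has 3 {R, K, G}.
      Root G: left subtree has 2 nodes {R, K}, right has 0 { }.
        Root R: left subtree has 0 nodes { }, right has 1 {K}.

X K R G L S M U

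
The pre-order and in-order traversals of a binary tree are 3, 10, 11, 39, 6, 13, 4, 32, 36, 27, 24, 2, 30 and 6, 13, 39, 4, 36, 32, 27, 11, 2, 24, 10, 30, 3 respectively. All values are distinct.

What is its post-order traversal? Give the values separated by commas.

13, 6, 36, 27, 32, 4, 39, 2, 24, 11, 30, 10, 3

The first element of pre-order is the root; it splits in-order into left and right subtrees.
Root 3: left subtree has 12 nodes {6, 13, 39, 4, 36, 32, 27, 11, 2, 24, 10, 30}, right has 0 { }.
  Root 10: left subtree has 10 nodes {6, 13, 39, 4, 36, 32, 27, 11, 2, 24}, right has 1 {30}.
    Root 11: left subtree has 7 nodes {6, 13, 39, 4, 36, 32, 27}, right has 2 {2, 24}.
      Root 39: left subtree has 2 nodes {6, 13}, right has 4 {4, 36, 32, 27}.
        Root 6: left subtree has 0 nodes { }, right has 1 {13}.
        Root 4: left subtree has 0 nodes { }, right has 3 {36, 32, 27}.
          Root 32: left subtree has 1 node {36}, right has 1 {27}.
      Root 24: left subtree has 1 node {2}, right has 0 { }.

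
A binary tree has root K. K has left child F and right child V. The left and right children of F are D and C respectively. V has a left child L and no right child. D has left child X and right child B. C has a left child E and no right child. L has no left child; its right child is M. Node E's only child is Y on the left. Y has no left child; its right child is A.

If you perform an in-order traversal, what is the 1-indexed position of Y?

5

In-order visits the left subtree, then the node, then the right subtree.
At K: go left to F.
  At F: go left to D.
    At D: go left to X.
      X is a leaf — visit X.
    Visit D.
    At D: go right to B.
      B is a leaf — visit B.
  Visit F.
  At F: go right to C.
    At C: go left to E.
      At E: go left to Y.
        At Y: no left child.
        Visit Y.
        At Y: go right to A.
          A is a leaf — visit A.
      Visit E.
      At E: no right child.
    Visit C.
    At C: no right child.
Visit K.
At K: go right to V.
  At V: go left to L.
    At L: no left child.
    Visit L.
    At L: go right to M.
      M is a leaf — visit M.
  Visit V.
  At V: no right child.
Full in-order sequence: X, D, B, F, Y, A, E, C, K, L, M, V.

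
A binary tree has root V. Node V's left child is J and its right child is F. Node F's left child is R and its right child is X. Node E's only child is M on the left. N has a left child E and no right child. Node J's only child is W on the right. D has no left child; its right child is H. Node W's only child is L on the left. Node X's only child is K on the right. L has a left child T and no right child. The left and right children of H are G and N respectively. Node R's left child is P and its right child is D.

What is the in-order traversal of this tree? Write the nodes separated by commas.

J, T, L, W, V, P, R, D, G, H, M, E, N, F, X, K

In-order visits the left subtree, then the node, then the right subtree.
At V: go left to J.
  At J: no left child.
  Visit J.
  At J: go right to W.
    At W: go left to L.
      At L: go left to T.
        T is a leaf — visit T.
      Visit L.
      At L: no right child.
    Visit W.
    At W: no right child.
Visit V.
At V: go right to F.
  At F: go left to R.
    At R: go left to P.
      P is a leaf — visit P.
    Visit R.
    At R: go right to D.
      At D: no left child.
      Visit D.
      At D: go right to H.
        At H: go left to G.
          G is a leaf — visit G.
        Visit H.
        At H: go right to N.
          At N: go left to E.
            At E: go left to M.
              M is a leaf — visit M.
            Visit E.
            At E: no right child.
          Visit N.
          At N: no right child.
  Visit F.
  At F: go right to X.
    At X: no left child.
    Visit X.
    At X: go right to K.
      K is a leaf — visit K.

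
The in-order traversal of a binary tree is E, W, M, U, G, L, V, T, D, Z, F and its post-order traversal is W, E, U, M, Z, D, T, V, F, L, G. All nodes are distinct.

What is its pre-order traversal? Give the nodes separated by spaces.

The last element of post-order is the root; it splits in-order into left and right subtrees.
Root G: left subtree has 4 nodes {E, W, M, U}, right has 6 {L, V, T, D, Z, F}.
  Root M: left subtree has 2 nodes {E, W}, right has 1 {U}.
    Root E: left subtree has 0 nodes { }, right has 1 {W}.
  Root L: left subtree has 0 nodes { }, right has 5 {V, T, D, Z, F}.
    Root F: left subtree has 4 nodes {V, T, D, Z}, right has 0 { }.
      Root V: left subtree has 0 nodes { }, right has 3 {T, D, Z}.
        Root T: left subtree has 0 nodes { }, right has 2 {D, Z}.
          Root D: left subtree has 0 nodes { }, right has 1 {Z}.

G M E W U L F V T D Z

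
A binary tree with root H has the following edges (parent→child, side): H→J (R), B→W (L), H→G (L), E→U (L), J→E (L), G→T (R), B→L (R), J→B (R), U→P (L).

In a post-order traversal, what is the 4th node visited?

Post-order visits the left subtree, then the right subtree, then the node.
At H: go left to G.
  At G: no left child.
  At G: go right to T.
    T is a leaf — visit T.
  Visit G.
At H: go right to J.
  At J: go left to E.
    At E: go left to U.
      At U: go left to P.
        P is a leaf — visit P.
      At U: no right child.
      Visit U.
    At E: no right child.
    Visit E.
  At J: go right to B.
    At B: go left to W.
      W is a leaf — visit W.
    At B: go right to L.
      L is a leaf — visit L.
    Visit B.
  Visit J.
Visit H.
Full post-order sequence: T, G, P, U, E, W, L, B, J, H.

U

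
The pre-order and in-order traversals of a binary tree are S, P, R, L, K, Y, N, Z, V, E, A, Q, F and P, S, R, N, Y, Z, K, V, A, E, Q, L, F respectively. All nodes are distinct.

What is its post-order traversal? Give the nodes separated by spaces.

The first element of pre-order is the root; it splits in-order into left and right subtrees.
Root S: left subtree has 1 node {P}, right has 11 {R, N, Y, Z, K, V, A, E, Q, L, F}.
  Root R: left subtree has 0 nodes { }, right has 10 {N, Y, Z, K, V, A, E, Q, L, F}.
    Root L: left subtree has 8 nodes {N, Y, Z, K, V, A, E, Q}, right has 1 {F}.
      Root K: left subtree has 3 nodes {N, Y, Z}, right has 4 {V, A, E, Q}.
        Root Y: left subtree has 1 node {N}, right has 1 {Z}.
        Root V: left subtree has 0 nodes { }, right has 3 {A, E, Q}.
          Root E: left subtree has 1 node {A}, right has 1 {Q}.

P N Z Y A Q E V K F L R S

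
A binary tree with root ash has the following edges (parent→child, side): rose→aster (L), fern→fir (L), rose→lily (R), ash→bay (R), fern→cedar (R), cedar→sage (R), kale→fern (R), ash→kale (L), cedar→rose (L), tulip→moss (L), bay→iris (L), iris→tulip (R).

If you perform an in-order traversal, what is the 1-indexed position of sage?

In-order visits the left subtree, then the node, then the right subtree.
At ash: go left to kale.
  At kale: no left child.
  Visit kale.
  At kale: go right to fern.
    At fern: go left to fir.
      fir is a leaf — visit fir.
    Visit fern.
    At fern: go right to cedar.
      At cedar: go left to rose.
        At rose: go left to aster.
          aster is a leaf — visit aster.
        Visit rose.
        At rose: go right to lily.
          lily is a leaf — visit lily.
      Visit cedar.
      At cedar: go right to sage.
        sage is a leaf — visit sage.
Visit ash.
At ash: go right to bay.
  At bay: go left to iris.
    At iris: no left child.
    Visit iris.
    At iris: go right to tulip.
      At tulip: go left to moss.
        moss is a leaf — visit moss.
      Visit tulip.
      At tulip: no right child.
  Visit bay.
  At bay: no right child.
Full in-order sequence: kale, fir, fern, aster, rose, lily, cedar, sage, ash, iris, moss, tulip, bay.

8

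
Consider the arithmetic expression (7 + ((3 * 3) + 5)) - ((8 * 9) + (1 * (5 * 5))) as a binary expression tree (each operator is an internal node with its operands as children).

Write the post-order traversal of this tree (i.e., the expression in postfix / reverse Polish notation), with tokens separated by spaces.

7 3 3 * 5 + + 8 9 * 1 5 5 * * + -

Post-order on an expression tree gives postfix notation: for each operator, emit left operand, right operand, then the operator.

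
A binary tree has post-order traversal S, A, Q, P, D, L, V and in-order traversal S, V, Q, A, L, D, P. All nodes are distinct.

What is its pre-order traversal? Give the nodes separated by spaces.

V S L Q A D P

The last element of post-order is the root; it splits in-order into left and right subtrees.
Root V: left subtree has 1 node {S}, right has 5 {Q, A, L, D, P}.
  Root L: left subtree has 2 nodes {Q, A}, right has 2 {D, P}.
    Root Q: left subtree has 0 nodes { }, right has 1 {A}.
    Root D: left subtree has 0 nodes { }, right has 1 {P}.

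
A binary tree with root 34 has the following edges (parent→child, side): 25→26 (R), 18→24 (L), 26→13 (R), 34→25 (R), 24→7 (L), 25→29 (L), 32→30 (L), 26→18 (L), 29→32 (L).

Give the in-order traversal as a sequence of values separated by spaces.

34 30 32 29 25 7 24 18 26 13

In-order visits the left subtree, then the node, then the right subtree.
At 34: no left child.
Visit 34.
At 34: go right to 25.
  At 25: go left to 29.
    At 29: go left to 32.
      At 32: go left to 30.
        30 is a leaf — visit 30.
      Visit 32.
      At 32: no right child.
    Visit 29.
    At 29: no right child.
  Visit 25.
  At 25: go right to 26.
    At 26: go left to 18.
      At 18: go left to 24.
        At 24: go left to 7.
          7 is a leaf — visit 7.
        Visit 24.
        At 24: no right child.
      Visit 18.
      At 18: no right child.
    Visit 26.
    At 26: go right to 13.
      13 is a leaf — visit 13.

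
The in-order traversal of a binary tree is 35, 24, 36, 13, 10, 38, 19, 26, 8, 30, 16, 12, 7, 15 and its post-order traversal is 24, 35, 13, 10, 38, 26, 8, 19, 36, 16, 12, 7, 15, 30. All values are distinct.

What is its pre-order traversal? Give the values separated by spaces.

The last element of post-order is the root; it splits in-order into left and right subtrees.
Root 30: left subtree has 9 nodes {35, 24, 36, 13, 10, 38, 19, 26, 8}, right has 4 {16, 12, 7, 15}.
  Root 36: left subtree has 2 nodes {35, 24}, right has 6 {13, 10, 38, 19, 26, 8}.
    Root 35: left subtree has 0 nodes { }, right has 1 {24}.
    Root 19: left subtree has 3 nodes {13, 10, 38}, right has 2 {26, 8}.
      Root 38: left subtree has 2 nodes {13, 10}, right has 0 { }.
        Root 10: left subtree has 1 node {13}, right has 0 { }.
      Root 8: left subtree has 1 node {26}, right has 0 { }.
  Root 15: left subtree has 3 nodes {16, 12, 7}, right has 0 { }.
    Root 7: left subtree has 2 nodes {16, 12}, right has 0 { }.
      Root 12: left subtree has 1 node {16}, right has 0 { }.

30 36 35 24 19 38 10 13 8 26 15 7 12 16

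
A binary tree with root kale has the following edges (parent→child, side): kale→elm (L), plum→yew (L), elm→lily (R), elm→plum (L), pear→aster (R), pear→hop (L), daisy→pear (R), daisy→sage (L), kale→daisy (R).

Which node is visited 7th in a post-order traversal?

aster

Post-order visits the left subtree, then the right subtree, then the node.
At kale: go left to elm.
  At elm: go left to plum.
    At plum: go left to yew.
      yew is a leaf — visit yew.
    At plum: no right child.
    Visit plum.
  At elm: go right to lily.
    lily is a leaf — visit lily.
  Visit elm.
At kale: go right to daisy.
  At daisy: go left to sage.
    sage is a leaf — visit sage.
  At daisy: go right to pear.
    At pear: go left to hop.
      hop is a leaf — visit hop.
    At pear: go right to aster.
      aster is a leaf — visit aster.
    Visit pear.
  Visit daisy.
Visit kale.
Full post-order sequence: yew, plum, lily, elm, sage, hop, aster, pear, daisy, kale.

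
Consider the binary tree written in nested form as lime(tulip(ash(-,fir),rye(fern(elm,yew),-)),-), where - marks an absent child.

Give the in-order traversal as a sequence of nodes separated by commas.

In-order visits the left subtree, then the node, then the right subtree.
At lime: go left to tulip.
  At tulip: go left to ash.
    At ash: no left child.
    Visit ash.
    At ash: go right to fir.
      fir is a leaf — visit fir.
  Visit tulip.
  At tulip: go right to rye.
    At rye: go left to fern.
      At fern: go left to elm.
        elm is a leaf — visit elm.
      Visit fern.
      At fern: go right to yew.
        yew is a leaf — visit yew.
    Visit rye.
    At rye: no right child.
Visit lime.
At lime: no right child.

ash, fir, tulip, elm, fern, yew, rye, lime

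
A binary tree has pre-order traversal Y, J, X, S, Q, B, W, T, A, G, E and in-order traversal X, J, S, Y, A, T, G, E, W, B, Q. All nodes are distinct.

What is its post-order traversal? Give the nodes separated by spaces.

X S J A E G T W B Q Y

The first element of pre-order is the root; it splits in-order into left and right subtrees.
Root Y: left subtree has 3 nodes {X, J, S}, right has 7 {A, T, G, E, W, B, Q}.
  Root J: left subtree has 1 node {X}, right has 1 {S}.
  Root Q: left subtree has 6 nodes {A, T, G, E, W, B}, right has 0 { }.
    Root B: left subtree has 5 nodes {A, T, G, E, W}, right has 0 { }.
      Root W: left subtree has 4 nodes {A, T, G, E}, right has 0 { }.
        Root T: left subtree has 1 node {A}, right has 2 {G, E}.
          Root G: left subtree has 0 nodes { }, right has 1 {E}.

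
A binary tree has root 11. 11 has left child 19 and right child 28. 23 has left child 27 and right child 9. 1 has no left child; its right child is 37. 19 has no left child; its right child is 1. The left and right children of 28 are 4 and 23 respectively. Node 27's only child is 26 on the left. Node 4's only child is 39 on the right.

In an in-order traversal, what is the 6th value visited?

In-order visits the left subtree, then the node, then the right subtree.
At 11: go left to 19.
  At 19: no left child.
  Visit 19.
  At 19: go right to 1.
    At 1: no left child.
    Visit 1.
    At 1: go right to 37.
      37 is a leaf — visit 37.
Visit 11.
At 11: go right to 28.
  At 28: go left to 4.
    At 4: no left child.
    Visit 4.
    At 4: go right to 39.
      39 is a leaf — visit 39.
  Visit 28.
  At 28: go right to 23.
    At 23: go left to 27.
      At 27: go left to 26.
        26 is a leaf — visit 26.
      Visit 27.
      At 27: no right child.
    Visit 23.
    At 23: go right to 9.
      9 is a leaf — visit 9.
Full in-order sequence: 19, 1, 37, 11, 4, 39, 28, 26, 27, 23, 9.

39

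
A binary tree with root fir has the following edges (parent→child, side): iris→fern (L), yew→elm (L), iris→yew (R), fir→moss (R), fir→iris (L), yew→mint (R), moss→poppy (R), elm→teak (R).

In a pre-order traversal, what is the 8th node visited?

moss

Pre-order visits the node, then its left subtree, then its right subtree.
Visit fir.
At fir: go left to iris.
  Visit iris.
  At iris: go left to fern.
    fern is a leaf — visit fern.
  At iris: go right to yew.
    Visit yew.
    At yew: go left to elm.
      Visit elm.
      At elm: no left child.
      At elm: go right to teak.
        teak is a leaf — visit teak.
    At yew: go right to mint.
      mint is a leaf — visit mint.
At fir: go right to moss.
  Visit moss.
  At moss: no left child.
  At moss: go right to poppy.
    poppy is a leaf — visit poppy.
Full pre-order sequence: fir, iris, fern, yew, elm, teak, mint, moss, poppy.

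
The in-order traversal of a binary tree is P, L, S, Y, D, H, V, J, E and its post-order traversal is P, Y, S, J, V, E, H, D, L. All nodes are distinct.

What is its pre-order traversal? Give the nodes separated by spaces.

L P D S Y H E V J

The last element of post-order is the root; it splits in-order into left and right subtrees.
Root L: left subtree has 1 node {P}, right has 7 {S, Y, D, H, V, J, E}.
  Root D: left subtree has 2 nodes {S, Y}, right has 4 {H, V, J, E}.
    Root S: left subtree has 0 nodes { }, right has 1 {Y}.
    Root H: left subtree has 0 nodes { }, right has 3 {V, J, E}.
      Root E: left subtree has 2 nodes {V, J}, right has 0 { }.
        Root V: left subtree has 0 nodes { }, right has 1 {J}.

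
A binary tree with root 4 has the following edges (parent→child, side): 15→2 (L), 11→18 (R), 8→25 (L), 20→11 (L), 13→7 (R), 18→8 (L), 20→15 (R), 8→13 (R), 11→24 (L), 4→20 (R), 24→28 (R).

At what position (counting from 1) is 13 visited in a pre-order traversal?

Pre-order visits the node, then its left subtree, then its right subtree.
Visit 4.
At 4: no left child.
At 4: go right to 20.
  Visit 20.
  At 20: go left to 11.
    Visit 11.
    At 11: go left to 24.
      Visit 24.
      At 24: no left child.
      At 24: go right to 28.
        28 is a leaf — visit 28.
    At 11: go right to 18.
      Visit 18.
      At 18: go left to 8.
        Visit 8.
        At 8: go left to 25.
          25 is a leaf — visit 25.
        At 8: go right to 13.
          Visit 13.
          At 13: no left child.
          At 13: go right to 7.
            7 is a leaf — visit 7.
      At 18: no right child.
  At 20: go right to 15.
    Visit 15.
    At 15: go left to 2.
      2 is a leaf — visit 2.
    At 15: no right child.
Full pre-order sequence: 4, 20, 11, 24, 28, 18, 8, 25, 13, 7, 15, 2.

9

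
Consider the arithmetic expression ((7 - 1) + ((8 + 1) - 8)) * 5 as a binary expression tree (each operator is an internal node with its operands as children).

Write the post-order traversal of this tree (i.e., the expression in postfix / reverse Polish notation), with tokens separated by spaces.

7 1 - 8 1 + 8 - + 5 *

Post-order on an expression tree gives postfix notation: for each operator, emit left operand, right operand, then the operator.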